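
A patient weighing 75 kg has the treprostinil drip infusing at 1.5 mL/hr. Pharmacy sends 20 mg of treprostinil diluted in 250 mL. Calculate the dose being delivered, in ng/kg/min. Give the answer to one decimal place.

Concentration = 20 mg ÷ 250 mL = 0.08 mg/mL = 80000 ng/mL
Drug rate = 1.5 mL/hr × 80000 ng/mL = 120000 ng/hr
120000 ng/hr ÷ 60 min/hr = 2000 ng/min
2000 ng/min ÷ 75 kg = 26.66667 ng/kg/min

26.7 ng/kg/min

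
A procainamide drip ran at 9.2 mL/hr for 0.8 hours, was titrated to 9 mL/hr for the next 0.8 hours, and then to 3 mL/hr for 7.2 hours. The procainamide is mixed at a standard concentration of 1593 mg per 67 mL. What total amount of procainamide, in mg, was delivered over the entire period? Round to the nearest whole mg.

860 mg

Concentration = 1593 mg ÷ 67 mL = 23.77612 mg/mL
Stage 1: 9.2 mL/hr × 0.8 hr = 7.36 mL → 7.36 mL × 23.77612 mg/mL = 174.9922 mg
Stage 2: 9 mL/hr × 0.8 hr = 7.2 mL → 7.2 mL × 23.77612 mg/mL = 171.1881 mg
Stage 3: 3 mL/hr × 7.2 hr = 21.6 mL → 21.6 mL × 23.77612 mg/mL = 513.5642 mg
Total = 174.9922 + 171.1881 + 513.5642 = 859.7445 mg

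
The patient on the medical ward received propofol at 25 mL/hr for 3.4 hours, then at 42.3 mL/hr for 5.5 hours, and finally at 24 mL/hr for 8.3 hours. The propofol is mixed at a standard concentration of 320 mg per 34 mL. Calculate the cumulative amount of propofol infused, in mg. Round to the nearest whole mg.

4864 mg

Concentration = 320 mg ÷ 34 mL = 9.411765 mg/mL
Stage 1: 25 mL/hr × 3.4 hr = 85 mL → 85 mL × 9.411765 mg/mL = 800 mg
Stage 2: 42.3 mL/hr × 5.5 hr = 232.65 mL → 232.65 mL × 9.411765 mg/mL = 2189.647 mg
Stage 3: 24 mL/hr × 8.3 hr = 199.2 mL → 199.2 mL × 9.411765 mg/mL = 1874.824 mg
Total = 800 + 2189.647 + 1874.824 = 4864.471 mg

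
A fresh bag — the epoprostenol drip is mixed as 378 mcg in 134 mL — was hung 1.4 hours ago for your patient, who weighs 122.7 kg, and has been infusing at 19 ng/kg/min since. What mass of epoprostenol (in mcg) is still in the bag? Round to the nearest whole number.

Dose = 19 ng/kg/min × 122.7 kg = 2331.3 ng/min
2331.3 ng/min × 60 min/hr = 139878 ng/hr
Concentration = 378 mcg ÷ 134 mL = 2.820896 mcg/mL = 2820.896 ng/mL
Rate = 139878 ng/hr ÷ 2820.896 ng/mL = 49.58638 mL/hr
Volume infused = 49.58638 mL/hr × 1.4 hr = 69.42093 mL
Volume remaining = 134 − 69.42093 = 64.57907 mL
Drug remaining = 64.57907 mL × 2820.896 ng/mL = 182170.8 ng = 182.1708 mcg

182 mcg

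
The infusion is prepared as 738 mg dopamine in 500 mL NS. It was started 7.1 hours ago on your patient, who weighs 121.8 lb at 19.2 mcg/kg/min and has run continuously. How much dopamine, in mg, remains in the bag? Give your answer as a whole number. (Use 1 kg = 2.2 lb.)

285 mg

Weight = 121.8 lb ÷ 2.2 lb/kg = 55.36364 kg
Dose = 19.2 mcg/kg/min × 55.36364 kg = 1062.982 mcg/min
1062.982 mcg/min × 60 min/hr = 63778.91 mcg/hr
Concentration = 738 mg ÷ 500 mL = 1.476 mg/mL = 1476 mcg/mL
Rate = 63778.91 mcg/hr ÷ 1476 mcg/mL = 43.21064 mL/hr
Volume infused = 43.21064 mL/hr × 7.1 hr = 306.7956 mL
Volume remaining = 500 − 306.7956 = 193.2044 mL
Drug remaining = 193.2044 mL × 1476 mcg/mL = 285169.7 mcg = 285.1697 mg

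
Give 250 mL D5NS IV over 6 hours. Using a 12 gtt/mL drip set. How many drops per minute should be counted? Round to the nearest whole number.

8 gtt/min

250 mL ÷ (6 hr × 60 = 360 min) = 0.6944444 mL/min
0.6944444 mL/min × 12 gtt/mL = 8.333333 gtt/min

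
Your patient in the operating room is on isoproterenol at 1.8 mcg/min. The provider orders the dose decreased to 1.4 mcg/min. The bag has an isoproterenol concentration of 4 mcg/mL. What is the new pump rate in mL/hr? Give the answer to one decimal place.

21.0 mL/hr

1.4 mcg/min × 60 min/hr = 84 mcg/hr
Rate = 84 mcg/hr ÷ 4 mcg/mL = 21 mL/hr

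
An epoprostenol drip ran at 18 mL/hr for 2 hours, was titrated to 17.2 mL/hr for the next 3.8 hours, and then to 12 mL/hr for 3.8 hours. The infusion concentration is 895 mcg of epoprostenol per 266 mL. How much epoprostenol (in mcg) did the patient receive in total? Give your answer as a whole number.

Concentration = 895 mcg ÷ 266 mL = 3.364662 mcg/mL
Stage 1: 18 mL/hr × 2 hr = 36 mL → 36 mL × 3.364662 mcg/mL = 121.1278 mcg
Stage 2: 17.2 mL/hr × 3.8 hr = 65.36 mL → 65.36 mL × 3.364662 mcg/mL = 219.9143 mcg
Stage 3: 12 mL/hr × 3.8 hr = 45.6 mL → 45.6 mL × 3.364662 mcg/mL = 153.4286 mcg
Total = 121.1278 + 219.9143 + 153.4286 = 494.4707 mcg

494 mcg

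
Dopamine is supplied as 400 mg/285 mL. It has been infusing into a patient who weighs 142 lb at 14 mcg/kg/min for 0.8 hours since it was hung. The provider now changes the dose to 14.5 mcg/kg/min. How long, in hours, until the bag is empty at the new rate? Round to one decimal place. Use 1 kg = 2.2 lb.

6.4 hours

Initial rate:
Weight = 142 lb ÷ 2.2 lb/kg = 64.54545 kg
Dose = 14 mcg/kg/min × 64.54545 kg = 903.6364 mcg/min
903.6364 mcg/min × 60 min/hr = 54218.18 mcg/hr
Concentration = 400 mg ÷ 285 mL = 1.403509 mg/mL = 1403.509 mcg/mL
Rate = 54218.18 mcg/hr ÷ 1403.509 mcg/mL = 38.63045 mL/hr
Volume infused so far = 38.63045 mL/hr × 0.8 hr = 30.90436 mL
Volume remaining = 285 − 30.90436 = 254.0956 mL
New rate:
Dose = 14.5 mcg/kg/min × 64.54545 kg = 935.9091 mcg/min
935.9091 mcg/min × 60 min/hr = 56154.55 mcg/hr
Rate = 56154.55 mcg/hr ÷ 1403.509 mcg/mL = 40.01011 mL/hr
Time remaining = 254.0956 mL ÷ 40.01011 mL/hr = 6.350785 hr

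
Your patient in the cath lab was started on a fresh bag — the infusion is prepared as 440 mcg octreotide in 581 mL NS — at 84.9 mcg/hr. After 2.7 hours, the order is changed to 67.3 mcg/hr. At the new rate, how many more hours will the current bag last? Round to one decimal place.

3.1 hours

Initial rate:
Concentration = 440 mcg ÷ 581 mL = 0.757315 mcg/mL
Rate = 84.9 mcg/hr ÷ 0.757315 mcg/mL = 112.1066 mL/hr
Volume infused so far = 112.1066 mL/hr × 2.7 hr = 302.6878 mL
Volume remaining = 581 − 302.6878 = 278.3122 mL
New rate:
Rate = 67.3 mcg/hr ÷ 0.757315 mcg/mL = 88.86659 mL/hr
Time remaining = 278.3122 mL ÷ 88.86659 mL/hr = 3.131798 hr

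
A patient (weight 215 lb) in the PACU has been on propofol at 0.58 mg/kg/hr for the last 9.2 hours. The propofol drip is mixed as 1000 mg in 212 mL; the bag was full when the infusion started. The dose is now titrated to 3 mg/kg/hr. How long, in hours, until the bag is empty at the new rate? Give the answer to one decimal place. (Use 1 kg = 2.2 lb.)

1.6 hours

Initial rate:
Weight = 215 lb ÷ 2.2 lb/kg = 97.72727 kg
Dose = 0.58 mg/kg/hr × 97.72727 kg = 56.68182 mg/hr
Concentration = 1000 mg ÷ 212 mL = 4.716981 mg/mL
Rate = 56.68182 mg/hr ÷ 4.716981 mg/mL = 12.01655 mL/hr
Volume infused so far = 12.01655 mL/hr × 9.2 hr = 110.5522 mL
Volume remaining = 212 − 110.5522 = 101.4478 mL
New rate:
Dose = 3 mg/kg/hr × 97.72727 kg = 293.1818 mg/hr
Rate = 293.1818 mg/hr ÷ 4.716981 mg/mL = 62.15455 mL/hr
Time remaining = 101.4478 mL ÷ 62.15455 mL/hr = 1.632186 hr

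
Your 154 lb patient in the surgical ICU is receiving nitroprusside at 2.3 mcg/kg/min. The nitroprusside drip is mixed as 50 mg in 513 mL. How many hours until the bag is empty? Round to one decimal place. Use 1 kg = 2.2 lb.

5.2 hours

Weight = 154 lb ÷ 2.2 lb/kg = 70 kg
Dose = 2.3 mcg/kg/min × 70 kg = 161 mcg/min
161 mcg/min × 60 min/hr = 9660 mcg/hr
Concentration = 50 mg ÷ 513 mL = 0.09746589 mg/mL = 97.46589 mcg/mL
Rate = 9660 mcg/hr ÷ 97.46589 mcg/mL = 99.1116 mL/hr
Duration = 513 mL ÷ 99.1116 mL/hr = 5.175983 hr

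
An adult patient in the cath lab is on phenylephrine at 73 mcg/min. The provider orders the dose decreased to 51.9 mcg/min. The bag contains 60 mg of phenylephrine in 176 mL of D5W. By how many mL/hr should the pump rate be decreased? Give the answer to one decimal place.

3.7 mL/hr

At the current dose:
73 mcg/min × 60 min/hr = 4380 mcg/hr
Concentration = 60 mg ÷ 176 mL = 0.3409091 mg/mL = 340.9091 mcg/mL
Rate = 4380 mcg/hr ÷ 340.9091 mcg/mL = 12.848 mL/hr
At the new dose:
51.9 mcg/min × 60 min/hr = 3114 mcg/hr
Rate = 3114 mcg/hr ÷ 340.9091 mcg/mL = 9.1344 mL/hr
Change = 9.1344 − 12.848 = -3.7136 mL/hr → 3.7136 mL/hr decrease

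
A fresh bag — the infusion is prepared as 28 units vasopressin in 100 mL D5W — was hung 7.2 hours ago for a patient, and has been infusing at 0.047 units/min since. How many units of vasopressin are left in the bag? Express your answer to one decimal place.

7.7 units

0.047 units/min × 60 min/hr = 2.82 units/hr
Concentration = 28 units ÷ 100 mL = 0.28 units/mL
Rate = 2.82 units/hr ÷ 0.28 units/mL = 10.07143 mL/hr
Volume infused = 10.07143 mL/hr × 7.2 hr = 72.51429 mL
Volume remaining = 100 − 72.51429 = 27.48571 mL
Drug remaining = 27.48571 mL × 0.28 units/mL = 7.696 units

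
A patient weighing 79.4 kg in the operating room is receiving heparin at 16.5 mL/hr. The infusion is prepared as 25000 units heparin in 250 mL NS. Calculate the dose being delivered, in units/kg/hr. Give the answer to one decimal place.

20.8 units/kg/hr

Concentration = 25000 units ÷ 250 mL = 100 units/mL
Drug rate = 16.5 mL/hr × 100 units/mL = 1650 units/hr
1650 units/hr ÷ 79.4 kg = 20.78086 units/kg/hr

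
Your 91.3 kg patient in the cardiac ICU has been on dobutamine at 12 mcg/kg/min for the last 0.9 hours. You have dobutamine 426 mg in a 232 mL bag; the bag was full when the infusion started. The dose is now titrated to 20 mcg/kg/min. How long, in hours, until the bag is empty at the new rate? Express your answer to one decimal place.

3.3 hours

Initial rate:
Dose = 12 mcg/kg/min × 91.3 kg = 1095.6 mcg/min
1095.6 mcg/min × 60 min/hr = 65736 mcg/hr
Concentration = 426 mg ÷ 232 mL = 1.836207 mg/mL = 1836.207 mcg/mL
Rate = 65736 mcg/hr ÷ 1836.207 mcg/mL = 35.79989 mL/hr
Volume infused so far = 35.79989 mL/hr × 0.9 hr = 32.2199 mL
Volume remaining = 232 − 32.2199 = 199.7801 mL
New rate:
Dose = 20 mcg/kg/min × 91.3 kg = 1826 mcg/min
1826 mcg/min × 60 min/hr = 109560 mcg/hr
Rate = 109560 mcg/hr ÷ 1836.207 mcg/mL = 59.66648 mL/hr
Time remaining = 199.7801 mL ÷ 59.66648 mL/hr = 3.34828 hr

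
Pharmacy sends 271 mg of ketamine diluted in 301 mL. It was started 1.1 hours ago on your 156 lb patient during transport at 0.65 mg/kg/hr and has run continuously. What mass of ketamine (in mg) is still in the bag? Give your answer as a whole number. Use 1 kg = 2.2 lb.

220 mg

Weight = 156 lb ÷ 2.2 lb/kg = 70.90909 kg
Dose = 0.65 mg/kg/hr × 70.90909 kg = 46.09091 mg/hr
Concentration = 271 mg ÷ 301 mL = 0.9003322 mg/mL
Rate = 46.09091 mg/hr ÷ 0.9003322 mg/mL = 51.19322 mL/hr
Volume infused = 51.19322 mL/hr × 1.1 hr = 56.31255 mL
Volume remaining = 301 − 56.31255 = 244.6875 mL
Drug remaining = 244.6875 mL × 0.9003322 mg/mL = 220.3 mg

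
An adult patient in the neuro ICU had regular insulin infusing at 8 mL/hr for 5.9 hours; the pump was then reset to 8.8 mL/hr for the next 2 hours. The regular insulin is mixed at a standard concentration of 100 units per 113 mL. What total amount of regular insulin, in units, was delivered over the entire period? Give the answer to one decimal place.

57.3 units

Concentration = 100 units ÷ 113 mL = 0.8849558 units/mL
Stage 1: 8 mL/hr × 5.9 hr = 47.2 mL → 47.2 mL × 0.8849558 units/mL = 41.76991 units
Stage 2: 8.8 mL/hr × 2 hr = 17.6 mL → 17.6 mL × 0.8849558 units/mL = 15.57522 units
Total = 41.76991 + 15.57522 = 57.34513 units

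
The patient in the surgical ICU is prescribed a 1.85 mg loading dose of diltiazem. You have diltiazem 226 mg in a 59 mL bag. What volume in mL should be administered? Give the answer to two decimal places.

0.48 mL

Concentration = 226 mg ÷ 59 mL = 3.830508 mg/mL
Volume = 1.85 mg ÷ 3.830508 mg/mL = 0.4829646 mL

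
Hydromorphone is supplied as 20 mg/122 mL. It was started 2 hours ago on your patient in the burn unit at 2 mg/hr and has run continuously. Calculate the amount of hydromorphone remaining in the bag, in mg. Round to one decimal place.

Concentration = 20 mg ÷ 122 mL = 0.1639344 mg/mL
Rate = 2 mg/hr ÷ 0.1639344 mg/mL = 12.2 mL/hr
Volume infused = 12.2 mL/hr × 2 hr = 24.4 mL
Volume remaining = 122 − 24.4 = 97.6 mL
Drug remaining = 97.6 mL × 0.1639344 mg/mL = 16 mg

16.0 mg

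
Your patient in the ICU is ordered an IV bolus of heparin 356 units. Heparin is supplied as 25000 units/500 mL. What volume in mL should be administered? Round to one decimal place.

Concentration = 25000 units ÷ 500 mL = 50 units/mL
Volume = 356 units ÷ 50 units/mL = 7.12 mL

7.1 mL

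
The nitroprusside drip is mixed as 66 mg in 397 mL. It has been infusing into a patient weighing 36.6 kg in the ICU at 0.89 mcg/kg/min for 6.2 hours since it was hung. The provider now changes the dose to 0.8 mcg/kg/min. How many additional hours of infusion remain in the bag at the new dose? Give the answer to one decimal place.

Initial rate:
Dose = 0.89 mcg/kg/min × 36.6 kg = 32.574 mcg/min
32.574 mcg/min × 60 min/hr = 1954.44 mcg/hr
Concentration = 66 mg ÷ 397 mL = 0.1662469 mg/mL = 166.2469 mcg/mL
Rate = 1954.44 mcg/hr ÷ 166.2469 mcg/mL = 11.75625 mL/hr
Volume infused so far = 11.75625 mL/hr × 6.2 hr = 72.88877 mL
Volume remaining = 397 − 72.88877 = 324.1112 mL
New rate:
Dose = 0.8 mcg/kg/min × 36.6 kg = 29.28 mcg/min
29.28 mcg/min × 60 min/hr = 1756.8 mcg/hr
Rate = 1756.8 mcg/hr ÷ 166.2469 mcg/mL = 10.56742 mL/hr
Time remaining = 324.1112 mL ÷ 10.56742 mL/hr = 30.67081 hr

30.7 hours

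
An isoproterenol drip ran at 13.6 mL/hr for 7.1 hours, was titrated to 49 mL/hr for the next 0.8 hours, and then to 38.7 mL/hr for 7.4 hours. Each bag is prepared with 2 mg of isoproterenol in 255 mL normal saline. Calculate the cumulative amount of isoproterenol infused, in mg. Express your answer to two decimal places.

3.31 mg

Concentration = 2 mg ÷ 255 mL = 0.007843137 mg/mL
Stage 1: 13.6 mL/hr × 7.1 hr = 96.56 mL → 96.56 mL × 0.007843137 mg/mL = 0.7573333 mg
Stage 2: 49 mL/hr × 0.8 hr = 39.2 mL → 39.2 mL × 0.007843137 mg/mL = 0.307451 mg
Stage 3: 38.7 mL/hr × 7.4 hr = 286.38 mL → 286.38 mL × 0.007843137 mg/mL = 2.246118 mg
Total = 0.7573333 + 0.307451 + 2.246118 = 3.310902 mg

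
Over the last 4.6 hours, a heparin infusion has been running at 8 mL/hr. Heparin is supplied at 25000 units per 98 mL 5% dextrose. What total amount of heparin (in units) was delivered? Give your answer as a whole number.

Concentration = 25000 units ÷ 98 mL = 255.102 units/mL
Drug rate = 8 mL/hr × 255.102 units/mL = 2040.816 units/hr
Total = 2040.816 units/hr × 4.6 hr = 9387.755 units

9388 units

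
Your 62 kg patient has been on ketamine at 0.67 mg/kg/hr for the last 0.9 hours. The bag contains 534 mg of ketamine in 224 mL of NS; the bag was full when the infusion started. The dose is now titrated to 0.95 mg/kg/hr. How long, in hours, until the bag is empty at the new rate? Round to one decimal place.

8.4 hours

Initial rate:
Dose = 0.67 mg/kg/hr × 62 kg = 41.54 mg/hr
Concentration = 534 mg ÷ 224 mL = 2.383929 mg/mL
Rate = 41.54 mg/hr ÷ 2.383929 mg/mL = 17.42502 mL/hr
Volume infused so far = 17.42502 mL/hr × 0.9 hr = 15.68252 mL
Volume remaining = 224 − 15.68252 = 208.3175 mL
New rate:
Dose = 0.95 mg/kg/hr × 62 kg = 58.9 mg/hr
Rate = 58.9 mg/hr ÷ 2.383929 mg/mL = 24.70712 mL/hr
Time remaining = 208.3175 mL ÷ 24.70712 mL/hr = 8.431477 hr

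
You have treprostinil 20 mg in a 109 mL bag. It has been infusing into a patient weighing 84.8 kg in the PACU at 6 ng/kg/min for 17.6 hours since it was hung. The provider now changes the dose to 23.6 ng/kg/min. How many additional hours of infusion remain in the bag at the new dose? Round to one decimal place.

Initial rate:
Dose = 6 ng/kg/min × 84.8 kg = 508.8 ng/min
508.8 ng/min × 60 min/hr = 30528 ng/hr
Concentration = 20 mg ÷ 109 mL = 0.1834862 mg/mL = 183486.2 ng/mL
Rate = 30528 ng/hr ÷ 183486.2 ng/mL = 0.1663776 mL/hr
Volume infused so far = 0.1663776 mL/hr × 17.6 hr = 2.928246 mL
Volume remaining = 109 − 2.928246 = 106.0718 mL
New rate:
Dose = 23.6 ng/kg/min × 84.8 kg = 2001.28 ng/min
2001.28 ng/min × 60 min/hr = 120076.8 ng/hr
Rate = 120076.8 ng/hr ÷ 183486.2 ng/mL = 0.6544186 mL/hr
Time remaining = 106.0718 mL ÷ 0.6544186 mL/hr = 162.0855 hr

162.1 hours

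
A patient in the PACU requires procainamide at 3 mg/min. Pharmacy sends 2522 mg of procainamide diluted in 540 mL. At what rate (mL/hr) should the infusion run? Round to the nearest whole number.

3 mg/min × 60 min/hr = 180 mg/hr
Concentration = 2522 mg ÷ 540 mL = 4.67037 mg/mL
Rate = 180 mg/hr ÷ 4.67037 mg/mL = 38.54084 mL/hr

39 mL/hr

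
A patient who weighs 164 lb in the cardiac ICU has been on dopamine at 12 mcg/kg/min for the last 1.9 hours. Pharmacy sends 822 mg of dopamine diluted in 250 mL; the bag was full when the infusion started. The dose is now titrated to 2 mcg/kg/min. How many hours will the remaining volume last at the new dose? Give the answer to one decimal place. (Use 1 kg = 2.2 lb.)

80.5 hours

Initial rate:
Weight = 164 lb ÷ 2.2 lb/kg = 74.54545 kg
Dose = 12 mcg/kg/min × 74.54545 kg = 894.5455 mcg/min
894.5455 mcg/min × 60 min/hr = 53672.73 mcg/hr
Concentration = 822 mg ÷ 250 mL = 3.288 mg/mL = 3288 mcg/mL
Rate = 53672.73 mcg/hr ÷ 3288 mcg/mL = 16.32382 mL/hr
Volume infused so far = 16.32382 mL/hr × 1.9 hr = 31.01526 mL
Volume remaining = 250 − 31.01526 = 218.9847 mL
New rate:
Dose = 2 mcg/kg/min × 74.54545 kg = 149.0909 mcg/min
149.0909 mcg/min × 60 min/hr = 8945.455 mcg/hr
Rate = 8945.455 mcg/hr ÷ 3288 mcg/mL = 2.720637 mL/hr
Time remaining = 218.9847 mL ÷ 2.720637 mL/hr = 80.49024 hr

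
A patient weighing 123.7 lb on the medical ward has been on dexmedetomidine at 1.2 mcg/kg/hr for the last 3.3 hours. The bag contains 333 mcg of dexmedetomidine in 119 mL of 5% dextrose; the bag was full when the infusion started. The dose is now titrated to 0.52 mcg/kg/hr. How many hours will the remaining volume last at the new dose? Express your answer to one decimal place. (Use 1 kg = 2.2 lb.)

3.8 hours

Initial rate:
Weight = 123.7 lb ÷ 2.2 lb/kg = 56.22727 kg
Dose = 1.2 mcg/kg/hr × 56.22727 kg = 67.47273 mcg/hr
Concentration = 333 mcg ÷ 119 mL = 2.798319 mcg/mL
Rate = 67.47273 mcg/hr ÷ 2.798319 mcg/mL = 24.11188 mL/hr
Volume infused so far = 24.11188 mL/hr × 3.3 hr = 79.56919 mL
Volume remaining = 119 − 79.56919 = 39.43081 mL
New rate:
Dose = 0.52 mcg/kg/hr × 56.22727 kg = 29.23818 mcg/hr
Rate = 29.23818 mcg/hr ÷ 2.798319 mcg/mL = 10.44848 mL/hr
Time remaining = 39.43081 mL ÷ 10.44848 mL/hr = 3.773832 hr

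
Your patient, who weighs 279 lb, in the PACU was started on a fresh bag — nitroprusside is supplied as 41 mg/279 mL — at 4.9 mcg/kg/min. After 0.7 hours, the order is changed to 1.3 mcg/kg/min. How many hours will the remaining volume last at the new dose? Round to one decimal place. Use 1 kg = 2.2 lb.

Initial rate:
Weight = 279 lb ÷ 2.2 lb/kg = 126.8182 kg
Dose = 4.9 mcg/kg/min × 126.8182 kg = 621.4091 mcg/min
621.4091 mcg/min × 60 min/hr = 37284.55 mcg/hr
Concentration = 41 mg ÷ 279 mL = 0.1469534 mg/mL = 146.9534 mcg/mL
Rate = 37284.55 mcg/hr ÷ 146.9534 mcg/mL = 253.7168 mL/hr
Volume infused so far = 253.7168 mL/hr × 0.7 hr = 177.6017 mL
Volume remaining = 279 − 177.6017 = 101.3983 mL
New rate:
Dose = 1.3 mcg/kg/min × 126.8182 kg = 164.8636 mcg/min
164.8636 mcg/min × 60 min/hr = 9891.818 mcg/hr
Rate = 9891.818 mcg/hr ÷ 146.9534 mcg/mL = 67.31262 mL/hr
Time remaining = 101.3983 mL ÷ 67.31262 mL/hr = 1.506378 hr

1.5 hours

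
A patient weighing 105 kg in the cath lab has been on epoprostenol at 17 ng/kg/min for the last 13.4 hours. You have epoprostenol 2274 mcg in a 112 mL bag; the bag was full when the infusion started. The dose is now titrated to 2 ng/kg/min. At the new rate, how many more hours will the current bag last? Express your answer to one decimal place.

66.6 hours

Initial rate:
Dose = 17 ng/kg/min × 105 kg = 1785 ng/min
1785 ng/min × 60 min/hr = 107100 ng/hr
Concentration = 2274 mcg ÷ 112 mL = 20.30357 mcg/mL = 20303.57 ng/mL
Rate = 107100 ng/hr ÷ 20303.57 ng/mL = 5.274934 mL/hr
Volume infused so far = 5.274934 mL/hr × 13.4 hr = 70.68412 mL
Volume remaining = 112 − 70.68412 = 41.31588 mL
New rate:
Dose = 2 ng/kg/min × 105 kg = 210 ng/min
210 ng/min × 60 min/hr = 12600 ng/hr
Rate = 12600 ng/hr ÷ 20303.57 ng/mL = 0.6205805 mL/hr
Time remaining = 41.31588 mL ÷ 0.6205805 mL/hr = 66.57619 hr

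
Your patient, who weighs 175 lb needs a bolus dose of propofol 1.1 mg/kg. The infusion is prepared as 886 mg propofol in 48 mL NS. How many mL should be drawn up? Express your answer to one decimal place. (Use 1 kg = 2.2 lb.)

Weight = 175 lb ÷ 2.2 lb/kg = 79.54545 kg
Dose = 1.1 mg/kg × 79.54545 kg = 87.5 mg
Concentration = 886 mg ÷ 48 mL = 18.45833 mg/mL
Volume = 87.5 mg ÷ 18.45833 mg/mL = 4.740406 mL

4.7 mL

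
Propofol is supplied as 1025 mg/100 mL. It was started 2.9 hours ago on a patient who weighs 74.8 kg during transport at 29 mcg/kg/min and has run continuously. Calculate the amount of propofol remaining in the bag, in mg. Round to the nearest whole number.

648 mg

Dose = 29 mcg/kg/min × 74.8 kg = 2169.2 mcg/min
2169.2 mcg/min × 60 min/hr = 130152 mcg/hr
Concentration = 1025 mg ÷ 100 mL = 10.25 mg/mL = 10250 mcg/mL
Rate = 130152 mcg/hr ÷ 10250 mcg/mL = 12.69776 mL/hr
Volume infused = 12.69776 mL/hr × 2.9 hr = 36.82349 mL
Volume remaining = 100 − 36.82349 = 63.17651 mL
Drug remaining = 63.17651 mL × 10250 mcg/mL = 647559.2 mcg = 647.5592 mg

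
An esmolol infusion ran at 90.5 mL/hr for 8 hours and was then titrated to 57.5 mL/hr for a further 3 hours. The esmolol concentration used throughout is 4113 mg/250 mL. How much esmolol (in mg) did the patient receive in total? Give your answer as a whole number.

14749 mg

Concentration = 4113 mg ÷ 250 mL = 16.452 mg/mL
Stage 1: 90.5 mL/hr × 8 hr = 724 mL → 724 mL × 16.452 mg/mL = 11911.25 mg
Stage 2: 57.5 mL/hr × 3 hr = 172.5 mL → 172.5 mL × 16.452 mg/mL = 2837.97 mg
Total = 11911.25 + 2837.97 = 14749.22 mg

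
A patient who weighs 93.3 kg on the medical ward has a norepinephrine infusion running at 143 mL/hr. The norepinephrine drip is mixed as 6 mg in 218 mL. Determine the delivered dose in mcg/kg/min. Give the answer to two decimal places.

Concentration = 6 mg ÷ 218 mL = 0.02752294 mg/mL = 27.52294 mcg/mL
Drug rate = 143 mL/hr × 27.52294 mcg/mL = 3935.78 mcg/hr
3935.78 mcg/hr ÷ 60 min/hr = 65.59633 mcg/min
65.59633 mcg/min ÷ 93.3 kg = 0.7030689 mcg/kg/min

0.70 mcg/kg/min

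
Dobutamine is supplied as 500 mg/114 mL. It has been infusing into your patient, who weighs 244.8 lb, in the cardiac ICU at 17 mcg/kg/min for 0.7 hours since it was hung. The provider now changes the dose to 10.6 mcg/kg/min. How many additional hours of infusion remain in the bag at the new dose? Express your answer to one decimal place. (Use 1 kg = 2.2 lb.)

Initial rate:
Weight = 244.8 lb ÷ 2.2 lb/kg = 111.2727 kg
Dose = 17 mcg/kg/min × 111.2727 kg = 1891.636 mcg/min
1891.636 mcg/min × 60 min/hr = 113498.2 mcg/hr
Concentration = 500 mg ÷ 114 mL = 4.385965 mg/mL = 4385.965 mcg/mL
Rate = 113498.2 mcg/hr ÷ 4385.965 mcg/mL = 25.87759 mL/hr
Volume infused so far = 25.87759 mL/hr × 0.7 hr = 18.11431 mL
Volume remaining = 114 − 18.11431 = 95.88569 mL
New rate:
Dose = 10.6 mcg/kg/min × 111.2727 kg = 1179.491 mcg/min
1179.491 mcg/min × 60 min/hr = 70769.45 mcg/hr
Rate = 70769.45 mcg/hr ÷ 4385.965 mcg/mL = 16.13544 mL/hr
Time remaining = 95.88569 mL ÷ 16.13544 mL/hr = 5.942554 hr

5.9 hours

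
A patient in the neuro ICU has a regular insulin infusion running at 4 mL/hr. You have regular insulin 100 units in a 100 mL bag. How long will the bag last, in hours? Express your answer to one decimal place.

25.0 hours

Duration = 100 mL ÷ 4 mL/hr = 25 hr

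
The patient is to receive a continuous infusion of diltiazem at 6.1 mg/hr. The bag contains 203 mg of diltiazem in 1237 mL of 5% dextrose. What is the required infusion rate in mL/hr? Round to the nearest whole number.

37 mL/hr

Concentration = 203 mg ÷ 1237 mL = 0.1641067 mg/mL
Rate = 6.1 mg/hr ÷ 0.1641067 mg/mL = 37.17094 mL/hr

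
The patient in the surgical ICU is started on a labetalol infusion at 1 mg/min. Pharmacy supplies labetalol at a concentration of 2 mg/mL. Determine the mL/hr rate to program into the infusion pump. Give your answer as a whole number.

1 mg/min × 60 min/hr = 60 mg/hr
Rate = 60 mg/hr ÷ 2 mg/mL = 30 mL/hr

30 mL/hr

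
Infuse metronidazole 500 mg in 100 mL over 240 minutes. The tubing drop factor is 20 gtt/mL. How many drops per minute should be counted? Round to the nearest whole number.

100 mL ÷ (240 min) = 0.4166667 mL/min
0.4166667 mL/min × 20 gtt/mL = 8.333333 gtt/min

8 gtt/min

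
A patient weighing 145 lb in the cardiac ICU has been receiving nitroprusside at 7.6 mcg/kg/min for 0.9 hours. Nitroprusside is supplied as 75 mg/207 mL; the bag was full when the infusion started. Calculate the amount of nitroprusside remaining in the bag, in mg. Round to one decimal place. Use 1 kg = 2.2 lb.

48.0 mg

Weight = 145 lb ÷ 2.2 lb/kg = 65.90909 kg
Dose = 7.6 mcg/kg/min × 65.90909 kg = 500.9091 mcg/min
500.9091 mcg/min × 60 min/hr = 30054.55 mcg/hr
Concentration = 75 mg ÷ 207 mL = 0.3623188 mg/mL = 362.3188 mcg/mL
Rate = 30054.55 mcg/hr ÷ 362.3188 mcg/mL = 82.95055 mL/hr
Volume infused = 82.95055 mL/hr × 0.9 hr = 74.65549 mL
Volume remaining = 207 − 74.65549 = 132.3445 mL
Drug remaining = 132.3445 mL × 362.3188 mcg/mL = 47950.91 mcg = 47.95091 mg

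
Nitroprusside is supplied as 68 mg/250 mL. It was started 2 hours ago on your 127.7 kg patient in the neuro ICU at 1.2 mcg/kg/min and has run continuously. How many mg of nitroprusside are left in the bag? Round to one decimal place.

49.6 mg

Dose = 1.2 mcg/kg/min × 127.7 kg = 153.24 mcg/min
153.24 mcg/min × 60 min/hr = 9194.4 mcg/hr
Concentration = 68 mg ÷ 250 mL = 0.272 mg/mL = 272 mcg/mL
Rate = 9194.4 mcg/hr ÷ 272 mcg/mL = 33.80294 mL/hr
Volume infused = 33.80294 mL/hr × 2 hr = 67.60588 mL
Volume remaining = 250 − 67.60588 = 182.3941 mL
Drug remaining = 182.3941 mL × 272 mcg/mL = 49611.2 mcg = 49.6112 mg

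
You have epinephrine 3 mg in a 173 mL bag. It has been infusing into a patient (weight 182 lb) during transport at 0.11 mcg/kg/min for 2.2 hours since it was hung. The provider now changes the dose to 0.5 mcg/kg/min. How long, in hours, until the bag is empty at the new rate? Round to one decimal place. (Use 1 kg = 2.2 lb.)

Initial rate:
Weight = 182 lb ÷ 2.2 lb/kg = 82.72727 kg
Dose = 0.11 mcg/kg/min × 82.72727 kg = 9.1 mcg/min
9.1 mcg/min × 60 min/hr = 546 mcg/hr
Concentration = 3 mg ÷ 173 mL = 0.01734104 mg/mL = 17.34104 mcg/mL
Rate = 546 mcg/hr ÷ 17.34104 mcg/mL = 31.486 mL/hr
Volume infused so far = 31.486 mL/hr × 2.2 hr = 69.2692 mL
Volume remaining = 173 − 69.2692 = 103.7308 mL
New rate:
Dose = 0.5 mcg/kg/min × 82.72727 kg = 41.36364 mcg/min
41.36364 mcg/min × 60 min/hr = 2481.818 mcg/hr
Rate = 2481.818 mcg/hr ÷ 17.34104 mcg/mL = 143.1182 mL/hr
Time remaining = 103.7308 mL ÷ 143.1182 mL/hr = 0.7247912 hr

0.7 hours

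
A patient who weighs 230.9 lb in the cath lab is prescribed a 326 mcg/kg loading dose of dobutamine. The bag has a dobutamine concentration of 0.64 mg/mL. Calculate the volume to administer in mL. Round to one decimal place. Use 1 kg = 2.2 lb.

Weight = 230.9 lb ÷ 2.2 lb/kg = 104.9545 kg
Dose = 326 mcg/kg × 104.9545 kg = 34215.18 mcg
Concentration = 0.64 mg/mL = 640 mcg/mL
Volume = 34215.18 mcg ÷ 640 mcg/mL = 53.46122 mL

53.5 mL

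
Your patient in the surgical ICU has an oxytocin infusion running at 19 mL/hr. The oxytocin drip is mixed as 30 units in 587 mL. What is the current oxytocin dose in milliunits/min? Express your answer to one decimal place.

16.2 milliunits/min

Concentration = 30 units ÷ 587 mL = 0.05110733 units/mL = 51.10733 milliunits/mL
Drug rate = 19 mL/hr × 51.10733 milliunits/mL = 971.0392 milliunits/hr
971.0392 milliunits/hr ÷ 60 min/hr = 16.18399 milliunits/min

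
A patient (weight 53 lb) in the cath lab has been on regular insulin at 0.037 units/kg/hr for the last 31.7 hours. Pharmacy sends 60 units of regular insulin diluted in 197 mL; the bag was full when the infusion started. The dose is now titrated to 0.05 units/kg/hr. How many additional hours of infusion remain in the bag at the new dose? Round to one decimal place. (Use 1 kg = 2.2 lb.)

26.4 hours

Initial rate:
Weight = 53 lb ÷ 2.2 lb/kg = 24.09091 kg
Dose = 0.037 units/kg/hr × 24.09091 kg = 0.8913636 units/hr
Concentration = 60 units ÷ 197 mL = 0.3045685 units/mL
Rate = 0.8913636 units/hr ÷ 0.3045685 units/mL = 2.926644 mL/hr
Volume infused so far = 2.926644 mL/hr × 31.7 hr = 92.77461 mL
Volume remaining = 197 − 92.77461 = 104.2254 mL
New rate:
Dose = 0.05 units/kg/hr × 24.09091 kg = 1.204545 units/hr
Rate = 1.204545 units/hr ÷ 0.3045685 units/mL = 3.954924 mL/hr
Time remaining = 104.2254 mL ÷ 3.954924 mL/hr = 26.35332 hr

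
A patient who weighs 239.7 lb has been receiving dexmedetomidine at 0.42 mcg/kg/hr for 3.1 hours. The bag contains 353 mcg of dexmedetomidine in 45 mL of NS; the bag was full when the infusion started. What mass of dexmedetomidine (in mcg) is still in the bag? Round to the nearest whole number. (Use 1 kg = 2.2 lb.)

Weight = 239.7 lb ÷ 2.2 lb/kg = 108.9545 kg
Dose = 0.42 mcg/kg/hr × 108.9545 kg = 45.76091 mcg/hr
Concentration = 353 mcg ÷ 45 mL = 7.844444 mcg/mL
Rate = 45.76091 mcg/hr ÷ 7.844444 mcg/mL = 5.833544 mL/hr
Volume infused = 5.833544 mL/hr × 3.1 hr = 18.08399 mL
Volume remaining = 45 − 18.08399 = 26.91601 mL
Drug remaining = 26.91601 mL × 7.844444 mcg/mL = 211.1412 mcg

211 mcg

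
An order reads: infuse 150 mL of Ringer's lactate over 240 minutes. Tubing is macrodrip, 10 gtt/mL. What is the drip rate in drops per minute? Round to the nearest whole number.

150 mL ÷ (240 min) = 0.625 mL/min
0.625 mL/min × 10 gtt/mL = 6.25 gtt/min

6 gtt/min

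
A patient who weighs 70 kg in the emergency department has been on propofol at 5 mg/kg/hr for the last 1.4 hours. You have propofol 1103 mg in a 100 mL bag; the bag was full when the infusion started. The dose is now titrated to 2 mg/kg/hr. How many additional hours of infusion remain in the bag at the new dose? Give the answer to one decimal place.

Initial rate:
Dose = 5 mg/kg/hr × 70 kg = 350 mg/hr
Concentration = 1103 mg ÷ 100 mL = 11.03 mg/mL
Rate = 350 mg/hr ÷ 11.03 mg/mL = 31.73164 mL/hr
Volume infused so far = 31.73164 mL/hr × 1.4 hr = 44.4243 mL
Volume remaining = 100 − 44.4243 = 55.5757 mL
New rate:
Dose = 2 mg/kg/hr × 70 kg = 140 mg/hr
Rate = 140 mg/hr ÷ 11.03 mg/mL = 12.69266 mL/hr
Time remaining = 55.5757 mL ÷ 12.69266 mL/hr = 4.378571 hr

4.4 hours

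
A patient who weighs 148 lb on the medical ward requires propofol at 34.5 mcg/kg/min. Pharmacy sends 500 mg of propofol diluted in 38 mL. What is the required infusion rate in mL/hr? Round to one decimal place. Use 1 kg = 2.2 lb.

Weight = 148 lb ÷ 2.2 lb/kg = 67.27273 kg
Dose = 34.5 mcg/kg/min × 67.27273 kg = 2320.909 mcg/min
2320.909 mcg/min × 60 min/hr = 139254.5 mcg/hr
Concentration = 500 mg ÷ 38 mL = 13.15789 mg/mL = 13157.89 mcg/mL
Rate = 139254.5 mcg/hr ÷ 13157.89 mcg/mL = 10.58335 mL/hr

10.6 mL/hr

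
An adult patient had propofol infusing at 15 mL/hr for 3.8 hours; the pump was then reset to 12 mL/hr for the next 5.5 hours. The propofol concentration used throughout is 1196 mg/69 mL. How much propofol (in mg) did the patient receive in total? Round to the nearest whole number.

2132 mg

Concentration = 1196 mg ÷ 69 mL = 17.33333 mg/mL
Stage 1: 15 mL/hr × 3.8 hr = 57 mL → 57 mL × 17.33333 mg/mL = 988 mg
Stage 2: 12 mL/hr × 5.5 hr = 66 mL → 66 mL × 17.33333 mg/mL = 1144 mg
Total = 988 + 1144 = 2132 mg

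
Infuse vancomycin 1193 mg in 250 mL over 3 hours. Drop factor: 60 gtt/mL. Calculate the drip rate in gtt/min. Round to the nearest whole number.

83 gtt/min

250 mL ÷ (3 hr × 60 = 180 min) = 1.388889 mL/min
1.388889 mL/min × 60 gtt/mL = 83.33333 gtt/min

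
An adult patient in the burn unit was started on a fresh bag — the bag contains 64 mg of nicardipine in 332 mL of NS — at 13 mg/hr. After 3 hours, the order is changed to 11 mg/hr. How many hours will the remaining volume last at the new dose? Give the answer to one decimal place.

Initial rate:
Concentration = 64 mg ÷ 332 mL = 0.1927711 mg/mL
Rate = 13 mg/hr ÷ 0.1927711 mg/mL = 67.4375 mL/hr
Volume infused so far = 67.4375 mL/hr × 3 hr = 202.3125 mL
Volume remaining = 332 − 202.3125 = 129.6875 mL
New rate:
Rate = 11 mg/hr ÷ 0.1927711 mg/mL = 57.0625 mL/hr
Time remaining = 129.6875 mL ÷ 57.0625 mL/hr = 2.272727 hr

2.3 hours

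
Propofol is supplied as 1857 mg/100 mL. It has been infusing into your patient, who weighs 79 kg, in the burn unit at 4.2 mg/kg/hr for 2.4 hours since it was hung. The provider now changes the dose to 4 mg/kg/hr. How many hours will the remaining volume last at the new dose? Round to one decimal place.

3.4 hours

Initial rate:
Dose = 4.2 mg/kg/hr × 79 kg = 331.8 mg/hr
Concentration = 1857 mg ÷ 100 mL = 18.57 mg/mL
Rate = 331.8 mg/hr ÷ 18.57 mg/mL = 17.86753 mL/hr
Volume infused so far = 17.86753 mL/hr × 2.4 hr = 42.88207 mL
Volume remaining = 100 − 42.88207 = 57.11793 mL
New rate:
Dose = 4 mg/kg/hr × 79 kg = 316 mg/hr
Rate = 316 mg/hr ÷ 18.57 mg/mL = 17.01669 mL/hr
Time remaining = 57.11793 mL ÷ 17.01669 mL/hr = 3.356582 hr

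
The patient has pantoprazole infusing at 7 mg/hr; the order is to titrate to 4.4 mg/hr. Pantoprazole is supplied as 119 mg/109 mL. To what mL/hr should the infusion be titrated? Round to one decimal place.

Concentration = 119 mg ÷ 109 mL = 1.091743 mg/mL
Rate = 4.4 mg/hr ÷ 1.091743 mg/mL = 4.030252 mL/hr

4.0 mL/hr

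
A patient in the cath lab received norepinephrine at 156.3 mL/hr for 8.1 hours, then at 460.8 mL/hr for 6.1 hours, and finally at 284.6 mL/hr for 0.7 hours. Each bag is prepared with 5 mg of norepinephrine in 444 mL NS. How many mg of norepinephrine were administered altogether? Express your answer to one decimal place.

48.2 mg

Concentration = 5 mg ÷ 444 mL = 0.01126126 mg/mL
Stage 1: 156.3 mL/hr × 8.1 hr = 1266.03 mL → 1266.03 mL × 0.01126126 mg/mL = 14.25709 mg
Stage 2: 460.8 mL/hr × 6.1 hr = 2810.88 mL → 2810.88 mL × 0.01126126 mg/mL = 31.65405 mg
Stage 3: 284.6 mL/hr × 0.7 hr = 199.22 mL → 199.22 mL × 0.01126126 mg/mL = 2.243468 mg
Total = 14.25709 + 31.65405 + 2.243468 = 48.15462 mg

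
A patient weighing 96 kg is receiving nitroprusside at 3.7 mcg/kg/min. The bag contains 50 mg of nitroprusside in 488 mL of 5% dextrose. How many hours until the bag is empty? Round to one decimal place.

2.3 hours

Dose = 3.7 mcg/kg/min × 96 kg = 355.2 mcg/min
355.2 mcg/min × 60 min/hr = 21312 mcg/hr
Concentration = 50 mg ÷ 488 mL = 0.102459 mg/mL = 102.459 mcg/mL
Rate = 21312 mcg/hr ÷ 102.459 mcg/mL = 208.0051 mL/hr
Duration = 488 mL ÷ 208.0051 mL/hr = 2.346096 hr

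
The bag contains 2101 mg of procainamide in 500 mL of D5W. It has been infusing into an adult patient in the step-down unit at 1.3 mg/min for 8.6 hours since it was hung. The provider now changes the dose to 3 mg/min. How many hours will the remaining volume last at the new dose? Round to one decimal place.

7.9 hours

Initial rate:
1.3 mg/min × 60 min/hr = 78 mg/hr
Concentration = 2101 mg ÷ 500 mL = 4.202 mg/mL
Rate = 78 mg/hr ÷ 4.202 mg/mL = 18.56259 mL/hr
Volume infused so far = 18.56259 mL/hr × 8.6 hr = 159.6383 mL
Volume remaining = 500 − 159.6383 = 340.3617 mL
New rate:
3 mg/min × 60 min/hr = 180 mg/hr
Rate = 180 mg/hr ÷ 4.202 mg/mL = 42.83674 mL/hr
Time remaining = 340.3617 mL ÷ 42.83674 mL/hr = 7.945556 hr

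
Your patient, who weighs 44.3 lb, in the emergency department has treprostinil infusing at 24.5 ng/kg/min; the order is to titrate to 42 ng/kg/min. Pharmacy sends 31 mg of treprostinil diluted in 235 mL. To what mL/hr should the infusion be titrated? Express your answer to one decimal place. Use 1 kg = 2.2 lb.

0.4 mL/hr

Weight = 44.3 lb ÷ 2.2 lb/kg = 20.13636 kg
Dose = 42 ng/kg/min × 20.13636 kg = 845.7273 ng/min
845.7273 ng/min × 60 min/hr = 50743.64 ng/hr
Concentration = 31 mg ÷ 235 mL = 0.1319149 mg/mL = 131914.9 ng/mL
Rate = 50743.64 ng/hr ÷ 131914.9 ng/mL = 0.3846695 mL/hr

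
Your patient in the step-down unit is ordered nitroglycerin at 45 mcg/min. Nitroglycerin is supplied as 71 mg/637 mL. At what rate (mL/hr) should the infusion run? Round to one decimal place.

24.2 mL/hr

45 mcg/min × 60 min/hr = 2700 mcg/hr
Concentration = 71 mg ÷ 637 mL = 0.11146 mg/mL = 111.46 mcg/mL
Rate = 2700 mcg/hr ÷ 111.46 mcg/mL = 24.22394 mL/hr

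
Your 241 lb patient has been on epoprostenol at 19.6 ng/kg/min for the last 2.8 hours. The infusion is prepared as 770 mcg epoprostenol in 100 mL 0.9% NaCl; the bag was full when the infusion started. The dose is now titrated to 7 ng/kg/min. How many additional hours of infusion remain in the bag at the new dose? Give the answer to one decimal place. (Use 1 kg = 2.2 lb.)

Initial rate:
Weight = 241 lb ÷ 2.2 lb/kg = 109.5455 kg
Dose = 19.6 ng/kg/min × 109.5455 kg = 2147.091 ng/min
2147.091 ng/min × 60 min/hr = 128825.5 ng/hr
Concentration = 770 mcg ÷ 100 mL = 7.7 mcg/mL = 7700 ng/mL
Rate = 128825.5 ng/hr ÷ 7700 ng/mL = 16.73058 mL/hr
Volume infused so far = 16.73058 mL/hr × 2.8 hr = 46.84562 mL
Volume remaining = 100 − 46.84562 = 53.15438 mL
New rate:
Dose = 7 ng/kg/min × 109.5455 kg = 766.8182 ng/min
766.8182 ng/min × 60 min/hr = 46009.09 ng/hr
Rate = 46009.09 ng/hr ÷ 7700 ng/mL = 5.975207 mL/hr
Time remaining = 53.15438 mL ÷ 5.975207 mL/hr = 8.895823 hr

8.9 hours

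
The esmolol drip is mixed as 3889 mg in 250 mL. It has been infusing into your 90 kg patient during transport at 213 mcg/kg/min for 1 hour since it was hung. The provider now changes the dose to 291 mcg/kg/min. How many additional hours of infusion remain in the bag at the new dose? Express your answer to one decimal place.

1.7 hours

Initial rate:
Dose = 213 mcg/kg/min × 90 kg = 19170 mcg/min
19170 mcg/min × 60 min/hr = 1150200 mcg/hr
Concentration = 3889 mg ÷ 250 mL = 15.556 mg/mL = 15556 mcg/mL
Rate = 1150200 mcg/hr ÷ 15556 mcg/mL = 73.93932 mL/hr
Volume infused so far = 73.93932 mL/hr × 1 hr = 73.93932 mL
Volume remaining = 250 − 73.93932 = 176.0607 mL
New rate:
Dose = 291 mcg/kg/min × 90 kg = 26190 mcg/min
26190 mcg/min × 60 min/hr = 1571400 mcg/hr
Rate = 1571400 mcg/hr ÷ 15556 mcg/mL = 101.0157 mL/hr
Time remaining = 176.0607 mL ÷ 101.0157 mL/hr = 1.742904 hr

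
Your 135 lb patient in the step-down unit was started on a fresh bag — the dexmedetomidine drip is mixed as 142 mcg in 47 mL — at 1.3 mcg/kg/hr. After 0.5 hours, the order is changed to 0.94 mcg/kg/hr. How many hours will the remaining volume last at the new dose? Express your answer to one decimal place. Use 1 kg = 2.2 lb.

Initial rate:
Weight = 135 lb ÷ 2.2 lb/kg = 61.36364 kg
Dose = 1.3 mcg/kg/hr × 61.36364 kg = 79.77273 mcg/hr
Concentration = 142 mcg ÷ 47 mL = 3.021277 mcg/mL
Rate = 79.77273 mcg/hr ÷ 3.021277 mcg/mL = 26.40365 mL/hr
Volume infused so far = 26.40365 mL/hr × 0.5 hr = 13.20182 mL
Volume remaining = 47 − 13.20182 = 33.79818 mL
New rate:
Dose = 0.94 mcg/kg/hr × 61.36364 kg = 57.68182 mcg/hr
Rate = 57.68182 mcg/hr ÷ 3.021277 mcg/mL = 19.09187 mL/hr
Time remaining = 33.79818 mL ÷ 19.09187 mL/hr = 1.770292 hr

1.8 hours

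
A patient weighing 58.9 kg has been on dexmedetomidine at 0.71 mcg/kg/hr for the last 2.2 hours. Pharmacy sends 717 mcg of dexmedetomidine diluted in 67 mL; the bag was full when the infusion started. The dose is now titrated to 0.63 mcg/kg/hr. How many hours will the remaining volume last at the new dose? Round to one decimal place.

16.8 hours

Initial rate:
Dose = 0.71 mcg/kg/hr × 58.9 kg = 41.819 mcg/hr
Concentration = 717 mcg ÷ 67 mL = 10.70149 mcg/mL
Rate = 41.819 mcg/hr ÷ 10.70149 mcg/mL = 3.907773 mL/hr
Volume infused so far = 3.907773 mL/hr × 2.2 hr = 8.5971 mL
Volume remaining = 67 − 8.5971 = 58.4029 mL
New rate:
Dose = 0.63 mcg/kg/hr × 58.9 kg = 37.107 mcg/hr
Rate = 37.107 mcg/hr ÷ 10.70149 mcg/mL = 3.46746 mL/hr
Time remaining = 58.4029 mL ÷ 3.46746 mL/hr = 16.84313 hr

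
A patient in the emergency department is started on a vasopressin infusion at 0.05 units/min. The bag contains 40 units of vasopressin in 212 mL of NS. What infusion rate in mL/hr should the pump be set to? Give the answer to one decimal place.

0.05 units/min × 60 min/hr = 3 units/hr
Concentration = 40 units ÷ 212 mL = 0.1886792 units/mL
Rate = 3 units/hr ÷ 0.1886792 units/mL = 15.9 mL/hr

15.9 mL/hr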